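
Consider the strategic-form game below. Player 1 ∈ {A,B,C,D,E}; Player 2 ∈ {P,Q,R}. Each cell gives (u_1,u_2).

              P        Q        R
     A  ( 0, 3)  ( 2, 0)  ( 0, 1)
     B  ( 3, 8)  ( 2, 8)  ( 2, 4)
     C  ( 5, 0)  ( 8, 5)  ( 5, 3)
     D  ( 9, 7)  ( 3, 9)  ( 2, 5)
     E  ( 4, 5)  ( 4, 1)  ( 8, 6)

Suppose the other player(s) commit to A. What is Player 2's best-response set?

u_2(P vs A) = 3
u_2(Q vs A) = 0
u_2(R vs A) = 1
max payoff 3 at {P}

BR_2 = {P}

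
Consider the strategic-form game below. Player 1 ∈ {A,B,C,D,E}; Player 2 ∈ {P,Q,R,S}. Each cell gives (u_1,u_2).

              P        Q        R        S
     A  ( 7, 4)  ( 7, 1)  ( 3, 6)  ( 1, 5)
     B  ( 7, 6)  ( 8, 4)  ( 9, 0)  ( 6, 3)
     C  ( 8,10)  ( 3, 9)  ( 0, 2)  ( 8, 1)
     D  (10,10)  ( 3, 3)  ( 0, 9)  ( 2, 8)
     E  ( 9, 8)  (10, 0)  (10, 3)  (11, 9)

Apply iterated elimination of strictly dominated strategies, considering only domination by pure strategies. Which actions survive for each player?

P1 drop A (E beats it: P:9>7 Q:10>7 R:10>3 S:11>1)
P1 drop B (E beats it: P:9>7 Q:10>8 R:10>9 S:11>6)
P1 drop C (E beats it: P:9>8 Q:10>3 R:10>0 S:11>8)
P2 drop Q (P beats it: D:10>3 E:8>0)
P2 drop R (P beats it: D:10>9 E:8>3)
P1→{D,E} P2→{P,S}

Remaining: P1:{D,E} P2:{P,S}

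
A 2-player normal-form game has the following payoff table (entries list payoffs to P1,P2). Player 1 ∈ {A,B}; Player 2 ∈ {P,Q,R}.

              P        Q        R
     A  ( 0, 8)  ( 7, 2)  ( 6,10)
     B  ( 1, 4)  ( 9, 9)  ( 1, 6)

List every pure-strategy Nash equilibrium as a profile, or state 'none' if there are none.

PSNE = {(A,R), (B,Q)}

(A,P): not NE [P1→B gives 1>0; P2→R gives 10>8]
(A,Q): not NE [P1→B gives 9>7; P2→R gives 10>2]
(A,R): NE
(B,P): not NE [P2→Q gives 9>4]
(B,Q): NE
(B,R): not NE [P1→A gives 6>1; P2→Q gives 9>6]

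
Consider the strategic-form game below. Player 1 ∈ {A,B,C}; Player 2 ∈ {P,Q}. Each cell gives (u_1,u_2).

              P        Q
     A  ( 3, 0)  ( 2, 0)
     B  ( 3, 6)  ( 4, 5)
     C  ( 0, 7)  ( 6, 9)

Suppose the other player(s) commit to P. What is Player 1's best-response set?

BR_1 = {A,B}

u_1(A vs P) = 3
u_1(B vs P) = 3
u_1(C vs P) = 0
max payoff 3 at {A,B}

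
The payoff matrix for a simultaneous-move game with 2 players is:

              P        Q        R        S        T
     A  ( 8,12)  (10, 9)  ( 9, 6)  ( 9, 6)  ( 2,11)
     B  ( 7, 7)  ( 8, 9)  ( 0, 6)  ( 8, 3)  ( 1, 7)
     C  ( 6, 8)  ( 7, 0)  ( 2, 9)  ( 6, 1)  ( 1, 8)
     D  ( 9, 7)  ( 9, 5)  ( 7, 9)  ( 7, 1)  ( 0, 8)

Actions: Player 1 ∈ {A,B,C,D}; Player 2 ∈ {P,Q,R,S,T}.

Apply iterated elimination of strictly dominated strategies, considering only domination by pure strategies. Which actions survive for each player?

P1 drop B (A beats it: P:8>7 Q:10>8 R:9>0 S:9>8 T:2>1)
P1 drop C (A beats it: P:8>6 Q:10>7 R:9>2 S:9>6 T:2>1)
P2 drop Q (P beats it: A:12>9 D:7>5)
P2 drop S (P beats it: A:12>6 D:7>1)
P1→{A,D} P2→{P,R,T}

Remaining: P1:{A,D} P2:{P,R,T}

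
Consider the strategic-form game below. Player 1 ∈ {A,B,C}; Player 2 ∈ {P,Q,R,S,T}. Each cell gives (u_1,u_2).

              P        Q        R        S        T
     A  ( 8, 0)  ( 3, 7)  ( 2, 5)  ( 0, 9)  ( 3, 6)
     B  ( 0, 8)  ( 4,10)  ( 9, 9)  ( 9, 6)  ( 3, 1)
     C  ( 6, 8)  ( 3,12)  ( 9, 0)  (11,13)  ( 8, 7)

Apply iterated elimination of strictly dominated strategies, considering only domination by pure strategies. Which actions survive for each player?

Remaining: P1:{B,C} P2:{Q,S}

P2 drop P (Q beats it: A:7>0 B:10>8 C:12>8)
P2 drop R (Q beats it: A:7>5 B:10>9 C:12>0)
P2 drop T (Q beats it: A:7>6 B:10>1 C:12>7)
P1 drop A (B beats it: Q:4>3 S:9>0)
P1→{B,C} P2→{Q,S}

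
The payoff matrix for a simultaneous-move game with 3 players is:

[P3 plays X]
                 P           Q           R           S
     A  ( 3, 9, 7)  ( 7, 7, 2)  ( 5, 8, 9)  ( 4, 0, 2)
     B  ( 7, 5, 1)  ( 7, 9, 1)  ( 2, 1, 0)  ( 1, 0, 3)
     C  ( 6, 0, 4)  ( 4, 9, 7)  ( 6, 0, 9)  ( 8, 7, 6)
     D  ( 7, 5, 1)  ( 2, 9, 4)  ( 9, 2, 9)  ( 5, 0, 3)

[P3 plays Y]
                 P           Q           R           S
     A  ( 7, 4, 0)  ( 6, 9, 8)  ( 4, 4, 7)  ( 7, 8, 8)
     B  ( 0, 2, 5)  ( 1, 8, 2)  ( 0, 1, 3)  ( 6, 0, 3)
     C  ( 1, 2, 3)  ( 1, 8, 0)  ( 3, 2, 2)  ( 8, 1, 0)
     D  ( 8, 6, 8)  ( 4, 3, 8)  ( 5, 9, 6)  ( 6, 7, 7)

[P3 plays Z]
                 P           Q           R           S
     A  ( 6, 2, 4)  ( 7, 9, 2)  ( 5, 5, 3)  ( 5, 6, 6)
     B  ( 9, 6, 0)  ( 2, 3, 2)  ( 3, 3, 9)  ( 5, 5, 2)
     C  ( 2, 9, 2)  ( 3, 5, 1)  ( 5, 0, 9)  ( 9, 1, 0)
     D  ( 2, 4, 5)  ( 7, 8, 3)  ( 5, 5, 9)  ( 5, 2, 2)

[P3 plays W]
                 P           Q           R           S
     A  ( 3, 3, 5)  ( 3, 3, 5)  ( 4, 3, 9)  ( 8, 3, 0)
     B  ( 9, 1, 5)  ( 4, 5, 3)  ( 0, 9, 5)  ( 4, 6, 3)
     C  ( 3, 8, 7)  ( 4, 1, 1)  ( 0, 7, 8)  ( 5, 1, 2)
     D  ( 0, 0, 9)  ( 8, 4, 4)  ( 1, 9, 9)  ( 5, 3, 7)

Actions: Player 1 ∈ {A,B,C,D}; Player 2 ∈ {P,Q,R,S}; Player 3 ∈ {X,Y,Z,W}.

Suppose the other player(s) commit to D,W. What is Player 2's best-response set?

u_2(P vs D,W) = 0
u_2(Q vs D,W) = 4
u_2(R vs D,W) = 9
u_2(S vs D,W) = 3
max payoff 9 at {R}

P2 best: {R}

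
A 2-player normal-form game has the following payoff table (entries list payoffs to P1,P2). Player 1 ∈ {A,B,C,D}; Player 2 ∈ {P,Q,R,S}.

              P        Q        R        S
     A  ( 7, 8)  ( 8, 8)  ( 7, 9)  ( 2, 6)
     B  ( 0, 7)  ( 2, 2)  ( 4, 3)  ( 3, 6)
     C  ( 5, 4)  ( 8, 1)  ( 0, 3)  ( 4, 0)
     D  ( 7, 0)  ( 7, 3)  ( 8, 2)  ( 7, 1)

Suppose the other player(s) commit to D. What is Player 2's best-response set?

u_2(P vs D) = 0
u_2(Q vs D) = 3
u_2(R vs D) = 2
u_2(S vs D) = 1
max payoff 3 at {Q}

P2 best: {Q}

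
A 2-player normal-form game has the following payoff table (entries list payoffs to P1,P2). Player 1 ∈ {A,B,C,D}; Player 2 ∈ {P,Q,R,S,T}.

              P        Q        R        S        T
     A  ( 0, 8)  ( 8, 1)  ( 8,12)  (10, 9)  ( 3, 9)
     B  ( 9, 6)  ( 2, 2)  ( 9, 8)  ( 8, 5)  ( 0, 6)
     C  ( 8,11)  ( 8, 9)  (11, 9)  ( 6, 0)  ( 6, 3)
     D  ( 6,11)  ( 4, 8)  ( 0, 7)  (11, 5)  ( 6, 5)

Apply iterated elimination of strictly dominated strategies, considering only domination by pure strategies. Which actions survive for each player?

Remaining: P1:{B,C} P2:{P,R}

P2 drop Q (P beats it: A:8>1 B:6>2 C:11>9 D:11>8)
P2 drop S (R beats it: A:12>9 B:8>5 C:9>0 D:7>5)
P1 drop A (C beats it: P:8>0 R:11>8 T:6>3)
P2 drop T (R beats it: B:8>6 C:9>3 D:7>5)
P1 drop D (B beats it: P:9>6 R:9>0)
P1→{B,C} P2→{P,R}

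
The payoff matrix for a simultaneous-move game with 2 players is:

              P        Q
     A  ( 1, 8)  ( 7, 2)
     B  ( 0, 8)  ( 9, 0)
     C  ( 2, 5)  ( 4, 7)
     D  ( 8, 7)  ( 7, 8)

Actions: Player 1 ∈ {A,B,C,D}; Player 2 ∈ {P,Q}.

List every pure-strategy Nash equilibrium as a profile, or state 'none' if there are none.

(A,P): not NE [P1→D gives 8>1]
(A,Q): not NE [P1→B gives 9>7; P2→P gives 8>2]
(B,P): not NE [P1→D gives 8>0]
(B,Q): not NE [P2→P gives 8>0]
(C,P): not NE [P1→D gives 8>2; P2→Q gives 7>5]
(C,Q): not NE [P1→B gives 9>4]
(D,P): not NE [P2→Q gives 8>7]
(D,Q): not NE [P1→B gives 9>7]

PSNE: ∅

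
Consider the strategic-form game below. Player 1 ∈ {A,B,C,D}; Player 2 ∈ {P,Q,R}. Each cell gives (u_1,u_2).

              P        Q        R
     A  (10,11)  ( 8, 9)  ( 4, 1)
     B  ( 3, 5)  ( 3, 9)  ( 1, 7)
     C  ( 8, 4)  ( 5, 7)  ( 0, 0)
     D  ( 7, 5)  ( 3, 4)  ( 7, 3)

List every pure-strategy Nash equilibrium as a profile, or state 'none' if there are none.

(A,P): NE
(A,Q): not NE [P2→P gives 11>9]
(A,R): not NE [P1→D gives 7>4; P2→P gives 11>1]
(B,P): not NE [P1→A gives 10>3; P2→Q gives 9>5]
(B,Q): not NE [P1→A gives 8>3]
(B,R): not NE [P1→D gives 7>1; P2→Q gives 9>7]
(C,P): not NE [P1→A gives 10>8; P2→Q gives 7>4]
(C,Q): not NE [P1→A gives 8>5]
(C,R): not NE [P1→D gives 7>0; P2→Q gives 7>0]
(D,P): not NE [P1→A gives 10>7]
(D,Q): not NE [P1→A gives 8>3; P2→P gives 5>4]
(D,R): not NE [P2→P gives 5>3]

NE set: (A,P)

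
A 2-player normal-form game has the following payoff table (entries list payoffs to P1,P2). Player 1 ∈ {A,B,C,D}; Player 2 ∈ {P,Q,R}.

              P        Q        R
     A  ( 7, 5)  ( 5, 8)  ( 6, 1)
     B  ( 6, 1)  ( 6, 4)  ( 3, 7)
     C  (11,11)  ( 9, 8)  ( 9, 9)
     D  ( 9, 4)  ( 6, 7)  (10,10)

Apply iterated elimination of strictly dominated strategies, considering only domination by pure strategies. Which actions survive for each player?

P1 drop A (C beats it: P:11>7 Q:9>5 R:9>6)
P1 drop B (C beats it: P:11>6 Q:9>6 R:9>3)
P2 drop Q (R beats it: C:9>8 D:10>7)
P1→{C,D} P2→{P,R}

IESDS → P1:{C,D} P2:{P,R}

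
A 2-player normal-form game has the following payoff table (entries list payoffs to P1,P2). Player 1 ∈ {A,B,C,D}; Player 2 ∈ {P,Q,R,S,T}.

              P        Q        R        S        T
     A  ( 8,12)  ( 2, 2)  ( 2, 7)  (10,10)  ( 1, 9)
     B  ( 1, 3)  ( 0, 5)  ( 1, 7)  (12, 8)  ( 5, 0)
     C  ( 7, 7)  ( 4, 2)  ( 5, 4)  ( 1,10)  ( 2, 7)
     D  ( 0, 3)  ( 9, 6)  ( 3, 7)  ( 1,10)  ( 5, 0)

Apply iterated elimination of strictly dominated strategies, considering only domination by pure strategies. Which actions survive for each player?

P2 drop Q (R beats it: A:7>2 B:7>5 C:4>2 D:7>6)
P2 drop R (S beats it: A:10>7 B:8>7 C:10>4 D:10>7)
P2 drop T (S beats it: A:10>9 B:8>0 C:10>7 D:10>0)
P1 drop C (A beats it: P:8>7 S:10>1)
P1 drop D (A beats it: P:8>0 S:10>1)
P1→{A,B} P2→{P,S}

Survivors P1:{A,B} P2:{P,S}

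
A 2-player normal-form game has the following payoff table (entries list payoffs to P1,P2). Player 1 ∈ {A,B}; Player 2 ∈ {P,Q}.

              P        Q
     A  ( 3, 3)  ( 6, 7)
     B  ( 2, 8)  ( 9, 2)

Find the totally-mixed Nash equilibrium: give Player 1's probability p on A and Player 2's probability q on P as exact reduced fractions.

P1 indiff ⇒ q·3+(1-q)·6 = q·2+(1-q)·9 ⇒ q(1) = (1-q)(3) ⇒ q = 3/4
P2 indiff ⇒ p·3+(1-p)·8 = p·7+(1-p)·2 ⇒ p(-4) = (1-p)(-6) ⇒ p = 3/5

(p,q) = (3/5, 3/4)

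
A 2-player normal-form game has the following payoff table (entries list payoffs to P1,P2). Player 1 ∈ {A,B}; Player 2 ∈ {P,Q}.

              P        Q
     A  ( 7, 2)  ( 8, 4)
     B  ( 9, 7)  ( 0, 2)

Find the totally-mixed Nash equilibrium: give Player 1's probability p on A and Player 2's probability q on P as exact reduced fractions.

p=5/7, q=4/5

P1 indiff ⇒ q·7+(1-q)·8 = q·9+(1-q)·0 ⇒ q(-2) = (1-q)(-8) ⇒ q = 4/5
P2 indiff ⇒ p·2+(1-p)·7 = p·4+(1-p)·2 ⇒ p(-2) = (1-p)(-5) ⇒ p = 5/7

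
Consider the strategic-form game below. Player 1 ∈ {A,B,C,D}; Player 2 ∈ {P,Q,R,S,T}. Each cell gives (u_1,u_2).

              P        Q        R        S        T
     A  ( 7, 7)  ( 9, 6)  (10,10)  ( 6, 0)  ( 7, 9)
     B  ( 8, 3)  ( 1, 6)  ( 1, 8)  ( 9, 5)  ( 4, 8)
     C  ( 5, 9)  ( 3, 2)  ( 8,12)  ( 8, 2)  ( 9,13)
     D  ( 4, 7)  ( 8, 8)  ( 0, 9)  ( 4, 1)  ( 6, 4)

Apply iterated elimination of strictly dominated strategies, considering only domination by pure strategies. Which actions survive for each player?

P1 drop D (A beats it: P:7>4 Q:9>8 R:10>0 S:6>4 T:7>6)
P2 drop P (R beats it: A:10>7 B:8>3 C:12>9)
P2 drop Q (R beats it: A:10>6 B:8>6 C:12>2)
P2 drop S (R beats it: A:10>0 B:8>5 C:12>2)
P1 drop B (A beats it: R:10>1 T:7>4)
P1→{A,C} P2→{R,T}

Survivors P1:{A,C} P2:{R,T}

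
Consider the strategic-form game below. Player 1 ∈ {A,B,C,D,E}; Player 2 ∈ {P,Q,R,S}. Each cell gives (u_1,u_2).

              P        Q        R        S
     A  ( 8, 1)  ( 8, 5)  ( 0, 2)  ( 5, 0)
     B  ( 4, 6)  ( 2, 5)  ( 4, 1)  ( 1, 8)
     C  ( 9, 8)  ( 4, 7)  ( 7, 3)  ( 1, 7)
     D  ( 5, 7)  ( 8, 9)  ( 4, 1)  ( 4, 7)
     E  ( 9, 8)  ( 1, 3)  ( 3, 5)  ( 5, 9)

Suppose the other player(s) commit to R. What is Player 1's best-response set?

u_1(A vs R) = 0
u_1(B vs R) = 4
u_1(C vs R) = 7
u_1(D vs R) = 4
u_1(E vs R) = 3
max payoff 7 at {C}

P1 best: {C}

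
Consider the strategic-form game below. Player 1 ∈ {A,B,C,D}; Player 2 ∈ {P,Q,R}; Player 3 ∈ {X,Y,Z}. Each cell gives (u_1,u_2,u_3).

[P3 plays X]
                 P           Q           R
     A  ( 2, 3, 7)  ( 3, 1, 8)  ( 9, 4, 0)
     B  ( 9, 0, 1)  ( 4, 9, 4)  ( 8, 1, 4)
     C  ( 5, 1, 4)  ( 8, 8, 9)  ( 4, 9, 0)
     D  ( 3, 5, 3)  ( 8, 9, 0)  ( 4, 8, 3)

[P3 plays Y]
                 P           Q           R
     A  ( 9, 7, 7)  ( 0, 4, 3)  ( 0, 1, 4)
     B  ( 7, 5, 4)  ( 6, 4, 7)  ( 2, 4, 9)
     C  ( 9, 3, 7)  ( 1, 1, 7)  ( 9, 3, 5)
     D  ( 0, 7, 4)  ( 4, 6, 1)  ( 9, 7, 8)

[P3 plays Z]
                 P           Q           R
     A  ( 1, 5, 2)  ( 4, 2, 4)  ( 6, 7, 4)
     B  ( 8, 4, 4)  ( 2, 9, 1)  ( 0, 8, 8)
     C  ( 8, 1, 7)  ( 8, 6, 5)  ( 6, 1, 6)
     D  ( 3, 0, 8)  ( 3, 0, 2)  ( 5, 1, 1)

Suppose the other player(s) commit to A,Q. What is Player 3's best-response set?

argmax u_3 = {X}

u_3(X vs A,Q) = 8
u_3(Y vs A,Q) = 3
u_3(Z vs A,Q) = 4
max payoff 8 at {X}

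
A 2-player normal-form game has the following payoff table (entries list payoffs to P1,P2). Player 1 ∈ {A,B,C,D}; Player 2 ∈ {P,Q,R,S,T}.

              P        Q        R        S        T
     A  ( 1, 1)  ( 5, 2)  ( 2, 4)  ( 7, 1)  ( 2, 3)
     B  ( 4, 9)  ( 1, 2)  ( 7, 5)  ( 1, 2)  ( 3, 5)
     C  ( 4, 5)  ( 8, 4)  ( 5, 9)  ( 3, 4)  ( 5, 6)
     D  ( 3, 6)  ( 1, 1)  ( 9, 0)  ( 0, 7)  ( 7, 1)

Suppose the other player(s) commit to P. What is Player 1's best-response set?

u_1(A vs P) = 1
u_1(B vs P) = 4
u_1(C vs P) = 4
u_1(D vs P) = 3
max payoff 4 at {B,C}

argmax u_1 = {B,C}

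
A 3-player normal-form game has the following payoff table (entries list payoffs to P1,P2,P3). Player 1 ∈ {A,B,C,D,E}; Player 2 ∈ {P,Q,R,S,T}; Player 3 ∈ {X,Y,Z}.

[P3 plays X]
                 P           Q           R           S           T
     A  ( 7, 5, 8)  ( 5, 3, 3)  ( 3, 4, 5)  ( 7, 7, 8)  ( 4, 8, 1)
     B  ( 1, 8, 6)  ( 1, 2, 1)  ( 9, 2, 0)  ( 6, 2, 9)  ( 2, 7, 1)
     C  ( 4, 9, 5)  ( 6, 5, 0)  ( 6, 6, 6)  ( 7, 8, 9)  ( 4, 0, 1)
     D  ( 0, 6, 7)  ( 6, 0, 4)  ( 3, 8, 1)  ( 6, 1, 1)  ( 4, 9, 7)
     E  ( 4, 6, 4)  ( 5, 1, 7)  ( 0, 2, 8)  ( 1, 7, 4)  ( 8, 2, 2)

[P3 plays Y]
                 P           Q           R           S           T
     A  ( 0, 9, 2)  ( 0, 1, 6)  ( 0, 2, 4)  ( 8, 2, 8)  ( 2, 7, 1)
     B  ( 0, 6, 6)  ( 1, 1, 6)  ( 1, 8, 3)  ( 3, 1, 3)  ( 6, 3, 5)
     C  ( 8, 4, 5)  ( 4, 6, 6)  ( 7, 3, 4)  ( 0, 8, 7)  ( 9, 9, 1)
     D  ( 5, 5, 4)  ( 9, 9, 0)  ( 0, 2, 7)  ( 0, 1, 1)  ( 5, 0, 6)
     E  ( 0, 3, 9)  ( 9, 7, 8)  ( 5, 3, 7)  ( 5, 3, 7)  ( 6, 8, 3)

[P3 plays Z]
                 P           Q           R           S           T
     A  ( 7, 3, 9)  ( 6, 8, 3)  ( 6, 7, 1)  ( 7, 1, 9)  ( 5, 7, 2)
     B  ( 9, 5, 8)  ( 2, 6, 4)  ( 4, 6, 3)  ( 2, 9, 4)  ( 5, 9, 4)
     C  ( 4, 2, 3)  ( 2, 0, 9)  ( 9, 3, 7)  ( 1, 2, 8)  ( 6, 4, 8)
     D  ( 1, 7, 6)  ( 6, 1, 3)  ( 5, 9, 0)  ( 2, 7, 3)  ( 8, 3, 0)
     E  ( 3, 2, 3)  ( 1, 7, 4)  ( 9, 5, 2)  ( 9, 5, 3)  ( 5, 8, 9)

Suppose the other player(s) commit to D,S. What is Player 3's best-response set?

u_3(X vs D,S) = 1
u_3(Y vs D,S) = 1
u_3(Z vs D,S) = 3
max payoff 3 at {Z}

argmax u_3 = {Z}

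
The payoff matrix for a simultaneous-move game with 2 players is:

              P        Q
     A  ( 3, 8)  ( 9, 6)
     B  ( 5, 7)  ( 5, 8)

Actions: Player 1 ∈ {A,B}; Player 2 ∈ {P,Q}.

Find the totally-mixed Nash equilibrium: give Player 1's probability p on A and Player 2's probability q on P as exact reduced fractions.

P1 indiff ⇒ q·3+(1-q)·9 = q·5+(1-q)·5 ⇒ q(-2) = (1-q)(-4) ⇒ q = 2/3
P2 indiff ⇒ p·8+(1-p)·7 = p·6+(1-p)·8 ⇒ p(2) = (1-p)(1) ⇒ p = 1/3

P1 mixes 1/3 on A; P2 mixes 2/3 on P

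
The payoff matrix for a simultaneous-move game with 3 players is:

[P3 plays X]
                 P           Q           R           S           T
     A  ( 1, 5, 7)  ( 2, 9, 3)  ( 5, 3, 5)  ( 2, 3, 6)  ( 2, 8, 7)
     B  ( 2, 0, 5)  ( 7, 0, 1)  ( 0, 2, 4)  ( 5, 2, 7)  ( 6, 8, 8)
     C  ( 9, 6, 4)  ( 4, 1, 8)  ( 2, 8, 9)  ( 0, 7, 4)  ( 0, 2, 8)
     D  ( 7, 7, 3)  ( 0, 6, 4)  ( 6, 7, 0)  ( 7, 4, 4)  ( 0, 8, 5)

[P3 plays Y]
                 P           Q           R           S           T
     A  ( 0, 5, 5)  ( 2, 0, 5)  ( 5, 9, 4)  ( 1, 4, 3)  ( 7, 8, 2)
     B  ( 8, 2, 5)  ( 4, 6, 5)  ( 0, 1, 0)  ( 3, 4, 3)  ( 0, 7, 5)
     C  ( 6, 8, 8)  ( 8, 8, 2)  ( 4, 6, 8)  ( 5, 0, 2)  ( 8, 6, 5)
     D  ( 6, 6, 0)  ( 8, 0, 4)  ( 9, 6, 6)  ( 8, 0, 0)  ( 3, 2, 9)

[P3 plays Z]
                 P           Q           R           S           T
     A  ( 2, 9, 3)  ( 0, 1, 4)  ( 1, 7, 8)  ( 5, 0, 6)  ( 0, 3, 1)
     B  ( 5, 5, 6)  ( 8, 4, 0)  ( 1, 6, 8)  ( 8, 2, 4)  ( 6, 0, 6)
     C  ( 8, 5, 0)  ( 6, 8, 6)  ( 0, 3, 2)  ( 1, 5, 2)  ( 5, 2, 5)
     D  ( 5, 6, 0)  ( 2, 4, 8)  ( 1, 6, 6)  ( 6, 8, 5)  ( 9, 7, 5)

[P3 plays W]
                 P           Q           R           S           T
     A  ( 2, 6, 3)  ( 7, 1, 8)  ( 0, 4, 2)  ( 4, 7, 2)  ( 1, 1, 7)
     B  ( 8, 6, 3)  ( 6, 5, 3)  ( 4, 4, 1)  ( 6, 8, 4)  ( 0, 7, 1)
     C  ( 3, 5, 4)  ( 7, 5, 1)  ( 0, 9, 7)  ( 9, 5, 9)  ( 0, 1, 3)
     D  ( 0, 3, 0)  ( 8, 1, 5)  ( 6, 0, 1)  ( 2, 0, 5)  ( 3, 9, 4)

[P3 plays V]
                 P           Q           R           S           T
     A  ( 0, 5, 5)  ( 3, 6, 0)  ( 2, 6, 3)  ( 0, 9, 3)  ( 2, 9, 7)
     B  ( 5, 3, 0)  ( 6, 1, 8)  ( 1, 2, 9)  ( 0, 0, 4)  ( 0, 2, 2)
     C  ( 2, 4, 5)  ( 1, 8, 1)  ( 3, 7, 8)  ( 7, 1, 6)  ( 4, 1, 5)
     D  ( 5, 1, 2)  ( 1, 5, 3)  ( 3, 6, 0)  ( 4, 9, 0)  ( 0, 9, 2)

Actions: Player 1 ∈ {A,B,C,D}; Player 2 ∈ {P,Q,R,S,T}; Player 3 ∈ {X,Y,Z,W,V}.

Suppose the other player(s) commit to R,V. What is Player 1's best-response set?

argmax u_1 = {C,D}

u_1(A vs R,V) = 2
u_1(B vs R,V) = 1
u_1(C vs R,V) = 3
u_1(D vs R,V) = 3
max payoff 3 at {C,D}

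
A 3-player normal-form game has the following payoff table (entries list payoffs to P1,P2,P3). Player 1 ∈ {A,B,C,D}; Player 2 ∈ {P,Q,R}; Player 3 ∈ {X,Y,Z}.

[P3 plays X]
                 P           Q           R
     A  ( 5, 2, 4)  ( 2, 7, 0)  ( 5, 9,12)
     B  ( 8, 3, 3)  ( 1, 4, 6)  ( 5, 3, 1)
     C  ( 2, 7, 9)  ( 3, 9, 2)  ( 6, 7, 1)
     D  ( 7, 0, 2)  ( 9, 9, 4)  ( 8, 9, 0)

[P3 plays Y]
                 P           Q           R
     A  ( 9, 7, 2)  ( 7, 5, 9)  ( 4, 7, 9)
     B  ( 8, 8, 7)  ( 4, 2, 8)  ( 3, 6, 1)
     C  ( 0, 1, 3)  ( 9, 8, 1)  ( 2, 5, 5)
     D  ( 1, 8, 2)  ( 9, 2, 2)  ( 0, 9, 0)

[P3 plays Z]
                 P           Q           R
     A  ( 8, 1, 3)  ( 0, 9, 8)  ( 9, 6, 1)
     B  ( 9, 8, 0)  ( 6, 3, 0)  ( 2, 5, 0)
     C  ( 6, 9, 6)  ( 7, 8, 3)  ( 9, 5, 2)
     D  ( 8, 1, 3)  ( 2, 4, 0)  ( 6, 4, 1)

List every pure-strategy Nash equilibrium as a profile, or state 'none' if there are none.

PSNE = {(D,Q,X)}

(A,P,X): not NE [P1→B gives 8>5; P2→R gives 9>2]
(A,P,Y): not NE [P3→X gives 4>2]
(A,P,Z): not NE [P1→B gives 9>8; P2→Q gives 9>1; P3→X gives 4>3]
(A,Q,X): not NE [P1→D gives 9>2; P2→R gives 9>7; P3→Y gives 9>0]
(A,Q,Y): not NE [P1→D gives 9>7; P2→R gives 7>5]
(A,Q,Z): not NE [P1→C gives 7>0; P3→Y gives 9>8]
(A,R,X): not NE [P1→D gives 8>5]
(A,R,Y): not NE [P3→X gives 12>9]
(A,R,Z): not NE [P2→Q gives 9>6; P3→X gives 12>1]
(B,P,X): not NE [P2→Q gives 4>3; P3→Y gives 7>3]
(B,P,Y): not NE [P1→A gives 9>8]
(B,P,Z): not NE [P3→Y gives 7>0]
(B,Q,X): not NE [P1→D gives 9>1; P3→Y gives 8>6]
(B,Q,Y): not NE [P1→D gives 9>4; P2→P gives 8>2]
(B,Q,Z): not NE [P1→C gives 7>6; P2→P gives 8>3; P3→Y gives 8>0]
(B,R,X): not NE [P1→D gives 8>5; P2→Q gives 4>3]
(B,R,Y): not NE [P1→A gives 4>3; P2→P gives 8>6]
(B,R,Z): not NE [P1→C gives 9>2; P2→P gives 8>5; P3→Y gives 1>0]
(C,P,X): not NE [P1→B gives 8>2; P2→Q gives 9>7]
(C,P,Y): not NE [P1→A gives 9>0; P2→Q gives 8>1; P3→X gives 9>3]
(C,P,Z): not NE [P1→B gives 9>6; P3→X gives 9>6]
(C,Q,X): not NE [P1→D gives 9>3; P3→Z gives 3>2]
(C,Q,Y): not NE [P3→Z gives 3>1]
(C,Q,Z): not NE [P2→P gives 9>8]
(C,R,X): not NE [P1→D gives 8>6; P2→Q gives 9>7; P3→Y gives 5>1]
(C,R,Y): not NE [P1→A gives 4>2; P2→Q gives 8>5]
(C,R,Z): not NE [P2→P gives 9>5; P3→Y gives 5>2]
(D,P,X): not NE [P1→B gives 8>7; P2→R gives 9>0; P3→Z gives 3>2]
(D,P,Y): not NE [P1→A gives 9>1; P2→R gives 9>8; P3→Z gives 3>2]
(D,P,Z): not NE [P1→B gives 9>8; P2→R gives 4>1]
(D,Q,X): NE
(D,Q,Y): not NE [P2→R gives 9>2; P3→X gives 4>2]
(D,Q,Z): not NE [P1→C gives 7>2; P3→X gives 4>0]
(D,R,X): not NE [P3→Z gives 1>0]
(D,R,Y): not NE [P1→A gives 4>0; P3→Z gives 1>0]
(D,R,Z): not NE [P1→C gives 9>6]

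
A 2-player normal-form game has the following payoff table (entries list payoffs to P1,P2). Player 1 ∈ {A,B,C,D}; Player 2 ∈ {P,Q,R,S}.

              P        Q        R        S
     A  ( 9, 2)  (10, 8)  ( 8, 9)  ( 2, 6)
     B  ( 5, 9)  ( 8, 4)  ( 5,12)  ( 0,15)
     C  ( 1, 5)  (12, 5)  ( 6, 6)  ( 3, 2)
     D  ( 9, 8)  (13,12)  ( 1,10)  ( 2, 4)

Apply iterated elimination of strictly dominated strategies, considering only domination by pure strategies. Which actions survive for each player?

Survivors P1:{A,C,D} P2:{Q,R}

P1 drop B (A beats it: P:9>5 Q:10>8 R:8>5 S:2>0)
P2 drop P (R beats it: A:9>2 C:6>5 D:10>8)
P2 drop S (Q beats it: A:8>6 C:5>2 D:12>4)
P1→{A,C,D} P2→{Q,R}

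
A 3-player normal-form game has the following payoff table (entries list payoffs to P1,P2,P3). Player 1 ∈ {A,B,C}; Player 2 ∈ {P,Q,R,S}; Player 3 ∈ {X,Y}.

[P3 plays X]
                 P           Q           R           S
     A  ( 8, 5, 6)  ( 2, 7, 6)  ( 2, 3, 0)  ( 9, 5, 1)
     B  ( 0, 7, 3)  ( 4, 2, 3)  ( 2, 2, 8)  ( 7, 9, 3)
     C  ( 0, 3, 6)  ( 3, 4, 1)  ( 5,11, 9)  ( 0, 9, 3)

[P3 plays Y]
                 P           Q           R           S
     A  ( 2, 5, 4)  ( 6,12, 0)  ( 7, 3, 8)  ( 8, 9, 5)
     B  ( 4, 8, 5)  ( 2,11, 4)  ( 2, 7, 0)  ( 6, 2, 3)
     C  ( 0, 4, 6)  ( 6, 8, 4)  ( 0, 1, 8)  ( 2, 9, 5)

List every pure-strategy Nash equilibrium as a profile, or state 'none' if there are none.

PSNE = {(C,R,X)}

(A,P,X): not NE [P2→Q gives 7>5]
(A,P,Y): not NE [P1→B gives 4>2; P2→Q gives 12>5; P3→X gives 6>4]
(A,Q,X): not NE [P1→B gives 4>2]
(A,Q,Y): not NE [P3→X gives 6>0]
(A,R,X): not NE [P1→C gives 5>2; P2→Q gives 7>3; P3→Y gives 8>0]
(A,R,Y): not NE [P2→Q gives 12>3]
(A,S,X): not NE [P2→Q gives 7>5; P3→Y gives 5>1]
(A,S,Y): not NE [P2→Q gives 12>9]
(B,P,X): not NE [P1→A gives 8>0; P2→S gives 9>7; P3→Y gives 5>3]
(B,P,Y): not NE [P2→Q gives 11>8]
(B,Q,X): not NE [P2→S gives 9>2; P3→Y gives 4>3]
(B,Q,Y): not NE [P1→C gives 6>2]
(B,R,X): not NE [P1→C gives 5>2; P2→S gives 9>2]
(B,R,Y): not NE [P1→A gives 7>2; P2→Q gives 11>7; P3→X gives 8>0]
(B,S,X): not NE [P1→A gives 9>7]
(B,S,Y): not NE [P1→A gives 8>6; P2→Q gives 11>2]
(C,P,X): not NE [P1→A gives 8>0; P2→R gives 11>3]
(C,P,Y): not NE [P1→B gives 4>0; P2→S gives 9>4]
(C,Q,X): not NE [P1→B gives 4>3; P2→R gives 11>4; P3→Y gives 4>1]
(C,Q,Y): not NE [P2→S gives 9>8]
(C,R,X): NE
(C,R,Y): not NE [P1→A gives 7>0; P2→S gives 9>1; P3→X gives 9>8]
(C,S,X): not NE [P1→A gives 9>0; P2→R gives 11>9; P3→Y gives 5>3]
(C,S,Y): not NE [P1→A gives 8>2]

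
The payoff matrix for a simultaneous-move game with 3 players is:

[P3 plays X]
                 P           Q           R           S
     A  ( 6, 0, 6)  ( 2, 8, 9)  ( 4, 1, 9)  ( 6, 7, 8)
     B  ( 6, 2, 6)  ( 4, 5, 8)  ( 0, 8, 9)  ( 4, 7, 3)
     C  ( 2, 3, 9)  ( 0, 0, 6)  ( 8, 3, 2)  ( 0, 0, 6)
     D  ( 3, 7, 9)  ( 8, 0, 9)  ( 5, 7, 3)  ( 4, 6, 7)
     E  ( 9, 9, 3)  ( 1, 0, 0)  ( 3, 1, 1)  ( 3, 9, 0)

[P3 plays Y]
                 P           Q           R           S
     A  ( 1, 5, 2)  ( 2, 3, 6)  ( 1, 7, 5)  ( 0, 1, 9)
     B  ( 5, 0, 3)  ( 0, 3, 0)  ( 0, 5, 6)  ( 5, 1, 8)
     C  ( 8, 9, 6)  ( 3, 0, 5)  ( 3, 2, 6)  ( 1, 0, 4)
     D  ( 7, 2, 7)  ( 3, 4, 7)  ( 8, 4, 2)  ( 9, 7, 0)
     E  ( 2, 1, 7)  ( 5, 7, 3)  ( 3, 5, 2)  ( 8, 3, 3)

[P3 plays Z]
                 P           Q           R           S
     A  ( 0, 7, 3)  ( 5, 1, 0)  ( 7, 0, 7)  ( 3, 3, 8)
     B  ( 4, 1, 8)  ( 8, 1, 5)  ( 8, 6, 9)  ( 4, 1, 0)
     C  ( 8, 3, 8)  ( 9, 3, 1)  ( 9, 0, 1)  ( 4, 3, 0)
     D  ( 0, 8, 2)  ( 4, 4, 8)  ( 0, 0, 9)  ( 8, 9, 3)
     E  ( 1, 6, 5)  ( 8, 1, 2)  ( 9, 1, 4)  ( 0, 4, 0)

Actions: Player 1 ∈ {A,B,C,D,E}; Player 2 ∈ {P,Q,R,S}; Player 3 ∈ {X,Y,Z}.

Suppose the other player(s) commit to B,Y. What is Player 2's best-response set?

u_2(P vs B,Y) = 0
u_2(Q vs B,Y) = 3
u_2(R vs B,Y) = 5
u_2(S vs B,Y) = 1
max payoff 5 at {R}

P2 best: {R}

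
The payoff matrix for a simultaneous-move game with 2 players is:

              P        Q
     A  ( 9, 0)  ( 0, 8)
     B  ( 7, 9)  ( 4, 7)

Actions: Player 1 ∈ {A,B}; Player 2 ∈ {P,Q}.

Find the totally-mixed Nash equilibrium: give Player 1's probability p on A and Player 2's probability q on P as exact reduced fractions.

(p,q) = (1/5, 2/3)

P1 indiff ⇒ q·9+(1-q)·0 = q·7+(1-q)·4 ⇒ q(2) = (1-q)(4) ⇒ q = 2/3
P2 indiff ⇒ p·0+(1-p)·9 = p·8+(1-p)·7 ⇒ p(-8) = (1-p)(-2) ⇒ p = 1/5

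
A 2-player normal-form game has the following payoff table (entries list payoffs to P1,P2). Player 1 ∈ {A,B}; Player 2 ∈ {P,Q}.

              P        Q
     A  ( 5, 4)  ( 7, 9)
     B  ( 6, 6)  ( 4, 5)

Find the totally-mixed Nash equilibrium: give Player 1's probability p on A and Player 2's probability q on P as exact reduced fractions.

P1 indiff ⇒ q·5+(1-q)·7 = q·6+(1-q)·4 ⇒ q(-1) = (1-q)(-3) ⇒ q = 3/4
P2 indiff ⇒ p·4+(1-p)·6 = p·9+(1-p)·5 ⇒ p(-5) = (1-p)(-1) ⇒ p = 1/6

p=1/6, q=3/4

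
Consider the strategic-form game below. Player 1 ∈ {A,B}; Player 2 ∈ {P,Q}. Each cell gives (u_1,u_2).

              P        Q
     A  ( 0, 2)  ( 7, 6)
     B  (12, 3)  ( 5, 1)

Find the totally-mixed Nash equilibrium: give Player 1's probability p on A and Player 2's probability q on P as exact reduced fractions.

P1 indiff ⇒ q·0+(1-q)·7 = q·12+(1-q)·5 ⇒ q(-12) = (1-q)(-2) ⇒ q = 1/7
P2 indiff ⇒ p·2+(1-p)·3 = p·6+(1-p)·1 ⇒ p(-4) = (1-p)(-2) ⇒ p = 1/3

(p,q) = (1/3, 1/7)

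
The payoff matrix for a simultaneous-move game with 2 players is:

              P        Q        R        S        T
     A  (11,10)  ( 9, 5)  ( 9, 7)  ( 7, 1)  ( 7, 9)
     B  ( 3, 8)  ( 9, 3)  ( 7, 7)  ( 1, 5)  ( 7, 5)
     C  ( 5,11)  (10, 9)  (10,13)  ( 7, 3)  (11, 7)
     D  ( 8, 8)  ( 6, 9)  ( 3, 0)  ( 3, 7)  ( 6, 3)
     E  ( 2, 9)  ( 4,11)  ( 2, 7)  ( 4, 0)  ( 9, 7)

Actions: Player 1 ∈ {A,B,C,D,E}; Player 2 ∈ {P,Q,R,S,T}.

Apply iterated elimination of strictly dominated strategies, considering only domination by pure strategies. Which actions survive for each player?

IESDS → P1:{A,C} P2:{P,R}

P1 drop B (C beats it: P:5>3 Q:10>9 R:10>7 S:7>1 T:11>7)
P1 drop D (A beats it: P:11>8 Q:9>6 R:9>3 S:7>3 T:7>6)
P1 drop E (C beats it: P:5>2 Q:10>4 R:10>2 S:7>4 T:11>9)
P2 drop Q (P beats it: A:10>5 C:11>9)
P2 drop S (P beats it: A:10>1 C:11>3)
P2 drop T (P beats it: A:10>9 C:11>7)
P1→{A,C} P2→{P,R}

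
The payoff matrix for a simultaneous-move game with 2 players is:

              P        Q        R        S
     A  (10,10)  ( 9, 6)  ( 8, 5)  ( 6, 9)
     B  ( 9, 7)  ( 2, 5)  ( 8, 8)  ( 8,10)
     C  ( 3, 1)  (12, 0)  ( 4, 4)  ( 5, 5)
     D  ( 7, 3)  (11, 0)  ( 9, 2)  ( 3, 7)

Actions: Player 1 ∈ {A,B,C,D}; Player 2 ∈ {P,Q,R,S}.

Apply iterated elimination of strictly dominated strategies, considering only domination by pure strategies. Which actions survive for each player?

P2 drop Q (P beats it: A:10>6 B:7>5 C:1>0 D:3>0)
P1 drop C (A beats it: P:10>3 R:8>4 S:6>5)
P2 drop R (S beats it: A:9>5 B:10>8 D:7>2)
P1 drop D (A beats it: P:10>7 S:6>3)
P1→{A,B} P2→{P,S}

IESDS → P1:{A,B} P2:{P,S}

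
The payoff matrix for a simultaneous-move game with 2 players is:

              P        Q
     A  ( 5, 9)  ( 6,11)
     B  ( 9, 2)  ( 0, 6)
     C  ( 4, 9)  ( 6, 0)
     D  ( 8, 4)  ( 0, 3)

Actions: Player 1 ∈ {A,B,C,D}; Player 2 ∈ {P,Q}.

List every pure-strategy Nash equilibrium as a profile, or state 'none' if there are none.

NE set: (A,Q)

(A,P): not NE [P1→B gives 9>5; P2→Q gives 11>9]
(A,Q): NE
(B,P): not NE [P2→Q gives 6>2]
(B,Q): not NE [P1→C gives 6>0]
(C,P): not NE [P1→B gives 9>4]
(C,Q): not NE [P2→P gives 9>0]
(D,P): not NE [P1→B gives 9>8]
(D,Q): not NE [P1→C gives 6>0; P2→P gives 4>3]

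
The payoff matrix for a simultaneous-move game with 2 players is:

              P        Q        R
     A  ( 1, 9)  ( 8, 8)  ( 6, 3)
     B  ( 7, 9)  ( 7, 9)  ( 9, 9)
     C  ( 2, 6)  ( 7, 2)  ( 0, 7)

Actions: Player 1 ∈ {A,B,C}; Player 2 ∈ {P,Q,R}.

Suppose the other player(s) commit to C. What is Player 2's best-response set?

argmax u_2 = {R}

u_2(P vs C) = 6
u_2(Q vs C) = 2
u_2(R vs C) = 7
max payoff 7 at {R}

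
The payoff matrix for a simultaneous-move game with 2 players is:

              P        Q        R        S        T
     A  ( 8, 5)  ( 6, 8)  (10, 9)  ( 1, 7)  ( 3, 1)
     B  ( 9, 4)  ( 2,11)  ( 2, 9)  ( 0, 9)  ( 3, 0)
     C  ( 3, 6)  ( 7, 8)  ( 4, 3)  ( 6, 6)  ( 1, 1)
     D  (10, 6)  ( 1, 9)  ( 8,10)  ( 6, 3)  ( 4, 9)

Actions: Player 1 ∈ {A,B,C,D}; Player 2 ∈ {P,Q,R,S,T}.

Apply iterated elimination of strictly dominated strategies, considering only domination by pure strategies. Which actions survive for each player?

P2 drop P (Q beats it: A:8>5 B:11>4 C:8>6 D:9>6)
P2 drop S (Q beats it: A:8>7 B:11>9 C:8>6 D:9>3)
P2 drop T (R beats it: A:9>1 B:9>0 C:3>1 D:10>9)
P1 drop B (A beats it: Q:6>2 R:10>2)
P1 drop D (A beats it: Q:6>1 R:10>8)
P1→{A,C} P2→{Q,R}

Survivors P1:{A,C} P2:{Q,R}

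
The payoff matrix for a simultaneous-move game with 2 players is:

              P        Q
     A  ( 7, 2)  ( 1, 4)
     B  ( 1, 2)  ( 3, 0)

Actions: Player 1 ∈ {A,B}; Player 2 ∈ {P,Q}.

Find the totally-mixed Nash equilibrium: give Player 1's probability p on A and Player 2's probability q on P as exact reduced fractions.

P1 indiff ⇒ q·7+(1-q)·1 = q·1+(1-q)·3 ⇒ q(6) = (1-q)(2) ⇒ q = 1/4
P2 indiff ⇒ p·2+(1-p)·2 = p·4+(1-p)·0 ⇒ p(-2) = (1-p)(-2) ⇒ p = 1/2

(p,q) = (1/2, 1/4)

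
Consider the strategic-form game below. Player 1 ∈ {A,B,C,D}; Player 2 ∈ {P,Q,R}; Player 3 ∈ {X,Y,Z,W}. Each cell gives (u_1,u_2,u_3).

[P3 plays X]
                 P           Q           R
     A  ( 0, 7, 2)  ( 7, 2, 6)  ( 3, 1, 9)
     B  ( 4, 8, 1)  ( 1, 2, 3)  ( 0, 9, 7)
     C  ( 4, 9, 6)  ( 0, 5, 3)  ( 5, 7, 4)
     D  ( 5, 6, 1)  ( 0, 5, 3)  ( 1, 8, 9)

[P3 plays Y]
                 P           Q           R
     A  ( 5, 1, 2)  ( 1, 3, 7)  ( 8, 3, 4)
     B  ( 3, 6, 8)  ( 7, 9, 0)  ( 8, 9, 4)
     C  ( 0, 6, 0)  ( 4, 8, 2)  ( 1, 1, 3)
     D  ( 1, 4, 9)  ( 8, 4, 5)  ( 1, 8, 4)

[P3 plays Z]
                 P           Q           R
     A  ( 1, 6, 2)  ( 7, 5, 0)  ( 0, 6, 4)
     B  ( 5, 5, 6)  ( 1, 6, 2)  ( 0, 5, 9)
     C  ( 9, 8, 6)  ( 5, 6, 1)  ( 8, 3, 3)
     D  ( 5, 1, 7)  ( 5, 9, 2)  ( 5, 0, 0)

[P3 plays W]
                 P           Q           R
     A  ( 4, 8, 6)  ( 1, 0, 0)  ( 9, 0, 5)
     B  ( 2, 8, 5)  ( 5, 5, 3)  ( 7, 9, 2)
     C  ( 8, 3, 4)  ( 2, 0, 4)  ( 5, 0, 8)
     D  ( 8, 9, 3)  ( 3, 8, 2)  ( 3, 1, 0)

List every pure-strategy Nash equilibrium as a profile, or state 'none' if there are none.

(A,P,X): not NE [P1→D gives 5>0; P3→W gives 6>2]
(A,P,Y): not NE [P2→R gives 3>1; P3→W gives 6>2]
(A,P,Z): not NE [P1→C gives 9>1; P3→W gives 6>2]
(A,P,W): not NE [P1→D gives 8>4]
(A,Q,X): not NE [P2→P gives 7>2; P3→Y gives 7>6]
(A,Q,Y): not NE [P1→D gives 8>1]
(A,Q,Z): not NE [P2→R gives 6>5; P3→Y gives 7>0]
(A,Q,W): not NE [P1→B gives 5>1; P2→P gives 8>0; P3→Y gives 7>0]
(A,R,X): not NE [P1→C gives 5>3; P2→P gives 7>1]
(A,R,Y): not NE [P3→X gives 9>4]
(A,R,Z): not NE [P1→C gives 8>0; P3→X gives 9>4]
(A,R,W): not NE [P2→P gives 8>0; P3→X gives 9>5]
(B,P,X): not NE [P1→D gives 5>4; P2→R gives 9>8; P3→Y gives 8>1]
(B,P,Y): not NE [P1→A gives 5>3; P2→R gives 9>6]
(B,P,Z): not NE [P1→C gives 9>5; P2→Q gives 6>5; P3→Y gives 8>6]
(B,P,W): not NE [P1→D gives 8>2; P2→R gives 9>8; P3→Y gives 8>5]
(B,Q,X): not NE [P1→A gives 7>1; P2→R gives 9>2]
(B,Q,Y): not NE [P1→D gives 8>7; P3→W gives 3>0]
(B,Q,Z): not NE [P1→A gives 7>1; P3→W gives 3>2]
(B,Q,W): not NE [P2→R gives 9>5]
(B,R,X): not NE [P1→C gives 5>0; P3→Z gives 9>7]
(B,R,Y): not NE [P3→Z gives 9>4]
(B,R,Z): not NE [P1→C gives 8>0; P2→Q gives 6>5]
(B,R,W): not NE [P1→A gives 9>7; P3→Z gives 9>2]
(C,P,X): not NE [P1→D gives 5>4]
(C,P,Y): not NE [P1→A gives 5>0; P2→Q gives 8>6; P3→Z gives 6>0]
(C,P,Z): NE
(C,P,W): not NE [P3→Z gives 6>4]
(C,Q,X): not NE [P1→A gives 7>0; P2→P gives 9>5; P3→W gives 4>3]
(C,Q,Y): not NE [P1→D gives 8>4; P3→W gives 4>2]
(C,Q,Z): not NE [P1→A gives 7>5; P2→P gives 8>6; P3→W gives 4>1]
(C,Q,W): not NE [P1→B gives 5>2; P2→P gives 3>0]
(C,R,X): not NE [P2→P gives 9>7; P3→W gives 8>4]
(C,R,Y): not NE [P1→B gives 8>1; P2→Q gives 8>1; P3→W gives 8>3]
(C,R,Z): not NE [P2→P gives 8>3; P3→W gives 8>3]
(C,R,W): not NE [P1→A gives 9>5; P2→P gives 3>0]
(D,P,X): not NE [P2→R gives 8>6; P3→Y gives 9>1]
(D,P,Y): not NE [P1→A gives 5>1; P2→R gives 8>4]
(D,P,Z): not NE [P1→C gives 9>5; P2→Q gives 9>1; P3→Y gives 9>7]
(D,P,W): not NE [P3→Y gives 9>3]
(D,Q,X): not NE [P1→A gives 7>0; P2→R gives 8>5; P3→Y gives 5>3]
(D,Q,Y): not NE [P2→R gives 8>4]
(D,Q,Z): not NE [P1→A gives 7>5; P3→Y gives 5>2]
(D,Q,W): not NE [P1→B gives 5>3; P2→P gives 9>8; P3→Y gives 5>2]
(D,R,X): not NE [P1→C gives 5>1]
(D,R,Y): not NE [P1→B gives 8>1; P3→X gives 9>4]
(D,R,Z): not NE [P1→C gives 8>5; P2→Q gives 9>0; P3→X gives 9>0]
(D,R,W): not NE [P1→A gives 9>3; P2→P gives 9>1; P3→X gives 9>0]

Nash profiles: (C,P,Z)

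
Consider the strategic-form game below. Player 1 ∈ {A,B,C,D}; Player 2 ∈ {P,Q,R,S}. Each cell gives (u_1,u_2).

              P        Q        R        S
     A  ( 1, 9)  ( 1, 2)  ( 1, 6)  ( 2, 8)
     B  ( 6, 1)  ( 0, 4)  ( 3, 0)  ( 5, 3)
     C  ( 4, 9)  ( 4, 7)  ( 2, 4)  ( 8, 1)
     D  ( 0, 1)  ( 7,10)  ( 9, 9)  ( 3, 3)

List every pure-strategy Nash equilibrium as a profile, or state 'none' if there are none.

NE set: (D,Q)

(A,P): not NE [P1→B gives 6>1]
(A,Q): not NE [P1→D gives 7>1; P2→P gives 9>2]
(A,R): not NE [P1→D gives 9>1; P2→P gives 9>6]
(A,S): not NE [P1→C gives 8>2; P2→P gives 9>8]
(B,P): not NE [P2→Q gives 4>1]
(B,Q): not NE [P1→D gives 7>0]
(B,R): not NE [P1→D gives 9>3; P2→Q gives 4>0]
(B,S): not NE [P1→C gives 8>5; P2→Q gives 4>3]
(C,P): not NE [P1→B gives 6>4]
(C,Q): not NE [P1→D gives 7>4; P2→P gives 9>7]
(C,R): not NE [P1→D gives 9>2; P2→P gives 9>4]
(C,S): not NE [P2→P gives 9>1]
(D,P): not NE [P1→B gives 6>0; P2→Q gives 10>1]
(D,Q): NE
(D,R): not NE [P2→Q gives 10>9]
(D,S): not NE [P1→C gives 8>3; P2→Q gives 10>3]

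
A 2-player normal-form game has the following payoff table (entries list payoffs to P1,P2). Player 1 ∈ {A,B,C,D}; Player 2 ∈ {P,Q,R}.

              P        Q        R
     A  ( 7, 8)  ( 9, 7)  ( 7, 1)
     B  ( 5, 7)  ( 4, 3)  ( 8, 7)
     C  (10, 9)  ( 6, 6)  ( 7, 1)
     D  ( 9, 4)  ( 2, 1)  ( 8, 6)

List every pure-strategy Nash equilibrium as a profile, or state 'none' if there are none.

PSNE = {(B,R), (C,P), (D,R)}

(A,P): not NE [P1→C gives 10>7]
(A,Q): not NE [P2→P gives 8>7]
(A,R): not NE [P1→D gives 8>7; P2→P gives 8>1]
(B,P): not NE [P1→C gives 10>5]
(B,Q): not NE [P1→A gives 9>4; P2→R gives 7>3]
(B,R): NE
(C,P): NE
(C,Q): not NE [P1→A gives 9>6; P2→P gives 9>6]
(C,R): not NE [P1→D gives 8>7; P2→P gives 9>1]
(D,P): not NE [P1→C gives 10>9; P2→R gives 6>4]
(D,Q): not NE [P1→A gives 9>2; P2→R gives 6>1]
(D,R): NE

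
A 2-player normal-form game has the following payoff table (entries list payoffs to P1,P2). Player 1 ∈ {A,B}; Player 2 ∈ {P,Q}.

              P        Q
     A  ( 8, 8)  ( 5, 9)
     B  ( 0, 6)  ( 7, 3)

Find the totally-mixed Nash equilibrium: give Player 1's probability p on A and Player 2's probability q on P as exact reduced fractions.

P1 mixes 3/4 on A; P2 mixes 1/5 on P

P1 indiff ⇒ q·8+(1-q)·5 = q·0+(1-q)·7 ⇒ q(8) = (1-q)(2) ⇒ q = 1/5
P2 indiff ⇒ p·8+(1-p)·6 = p·9+(1-p)·3 ⇒ p(-1) = (1-p)(-3) ⇒ p = 3/4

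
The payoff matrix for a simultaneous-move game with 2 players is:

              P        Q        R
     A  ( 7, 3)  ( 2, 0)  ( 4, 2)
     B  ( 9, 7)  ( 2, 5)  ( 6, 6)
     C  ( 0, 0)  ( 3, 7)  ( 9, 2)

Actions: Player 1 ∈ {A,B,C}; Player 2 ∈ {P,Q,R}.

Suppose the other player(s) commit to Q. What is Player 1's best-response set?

u_1(A vs Q) = 2
u_1(B vs Q) = 2
u_1(C vs Q) = 3
max payoff 3 at {C}

BR_1 = {C}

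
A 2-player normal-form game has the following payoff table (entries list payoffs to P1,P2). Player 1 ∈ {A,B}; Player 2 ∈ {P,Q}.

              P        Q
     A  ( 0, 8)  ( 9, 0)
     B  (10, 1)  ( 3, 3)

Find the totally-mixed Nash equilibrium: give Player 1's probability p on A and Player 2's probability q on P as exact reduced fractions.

P1 indiff ⇒ q·0+(1-q)·9 = q·10+(1-q)·3 ⇒ q(-10) = (1-q)(-6) ⇒ q = 3/8
P2 indiff ⇒ p·8+(1-p)·1 = p·0+(1-p)·3 ⇒ p(8) = (1-p)(2) ⇒ p = 1/5

p=1/5, q=3/8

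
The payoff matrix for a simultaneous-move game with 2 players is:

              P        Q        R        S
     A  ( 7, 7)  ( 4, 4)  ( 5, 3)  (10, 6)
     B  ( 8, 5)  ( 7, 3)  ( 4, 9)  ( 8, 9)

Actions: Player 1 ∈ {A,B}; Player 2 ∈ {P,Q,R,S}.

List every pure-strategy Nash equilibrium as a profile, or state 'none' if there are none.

No pure NE.

(A,P): not NE [P1→B gives 8>7]
(A,Q): not NE [P1→B gives 7>4; P2→P gives 7>4]
(A,R): not NE [P2→P gives 7>3]
(A,S): not NE [P2→P gives 7>6]
(B,P): not NE [P2→S gives 9>5]
(B,Q): not NE [P2→S gives 9>3]
(B,R): not NE [P1→A gives 5>4]
(B,S): not NE [P1→A gives 10>8]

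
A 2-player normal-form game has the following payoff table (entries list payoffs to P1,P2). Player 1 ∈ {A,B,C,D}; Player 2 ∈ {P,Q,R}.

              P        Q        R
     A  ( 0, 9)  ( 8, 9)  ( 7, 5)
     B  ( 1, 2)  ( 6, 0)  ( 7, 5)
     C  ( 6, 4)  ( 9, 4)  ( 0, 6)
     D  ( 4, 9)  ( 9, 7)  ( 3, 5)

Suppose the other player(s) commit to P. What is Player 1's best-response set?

u_1(A vs P) = 0
u_1(B vs P) = 1
u_1(C vs P) = 6
u_1(D vs P) = 4
max payoff 6 at {C}

BR_1 = {C}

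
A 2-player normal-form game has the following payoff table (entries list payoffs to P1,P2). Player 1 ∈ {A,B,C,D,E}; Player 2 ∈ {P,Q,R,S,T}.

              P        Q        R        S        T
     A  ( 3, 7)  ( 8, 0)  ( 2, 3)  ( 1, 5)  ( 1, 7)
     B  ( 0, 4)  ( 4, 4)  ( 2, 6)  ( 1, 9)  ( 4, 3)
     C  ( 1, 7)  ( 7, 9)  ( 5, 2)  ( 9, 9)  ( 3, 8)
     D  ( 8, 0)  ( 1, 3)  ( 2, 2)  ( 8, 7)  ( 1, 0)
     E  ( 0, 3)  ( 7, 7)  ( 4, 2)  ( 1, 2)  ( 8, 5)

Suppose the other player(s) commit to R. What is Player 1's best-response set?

P1 best: {C}

u_1(A vs R) = 2
u_1(B vs R) = 2
u_1(C vs R) = 5
u_1(D vs R) = 2
u_1(E vs R) = 4
max payoff 5 at {C}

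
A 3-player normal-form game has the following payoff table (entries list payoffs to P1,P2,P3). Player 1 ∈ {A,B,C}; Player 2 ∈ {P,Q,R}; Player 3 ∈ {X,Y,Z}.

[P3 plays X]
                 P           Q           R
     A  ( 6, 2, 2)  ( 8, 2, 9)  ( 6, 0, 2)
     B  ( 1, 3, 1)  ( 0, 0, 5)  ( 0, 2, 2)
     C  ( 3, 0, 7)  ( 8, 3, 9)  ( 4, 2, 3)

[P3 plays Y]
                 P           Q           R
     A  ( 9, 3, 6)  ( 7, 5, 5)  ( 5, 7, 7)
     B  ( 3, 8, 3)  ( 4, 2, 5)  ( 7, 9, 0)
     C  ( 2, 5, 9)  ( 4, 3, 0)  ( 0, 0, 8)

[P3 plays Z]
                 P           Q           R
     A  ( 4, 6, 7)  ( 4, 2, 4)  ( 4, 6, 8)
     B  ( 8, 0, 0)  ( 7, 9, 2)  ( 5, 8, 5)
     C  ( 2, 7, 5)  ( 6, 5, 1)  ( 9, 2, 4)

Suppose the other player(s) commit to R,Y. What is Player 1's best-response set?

P1 best: {B}

u_1(A vs R,Y) = 5
u_1(B vs R,Y) = 7
u_1(C vs R,Y) = 0
max payoff 7 at {B}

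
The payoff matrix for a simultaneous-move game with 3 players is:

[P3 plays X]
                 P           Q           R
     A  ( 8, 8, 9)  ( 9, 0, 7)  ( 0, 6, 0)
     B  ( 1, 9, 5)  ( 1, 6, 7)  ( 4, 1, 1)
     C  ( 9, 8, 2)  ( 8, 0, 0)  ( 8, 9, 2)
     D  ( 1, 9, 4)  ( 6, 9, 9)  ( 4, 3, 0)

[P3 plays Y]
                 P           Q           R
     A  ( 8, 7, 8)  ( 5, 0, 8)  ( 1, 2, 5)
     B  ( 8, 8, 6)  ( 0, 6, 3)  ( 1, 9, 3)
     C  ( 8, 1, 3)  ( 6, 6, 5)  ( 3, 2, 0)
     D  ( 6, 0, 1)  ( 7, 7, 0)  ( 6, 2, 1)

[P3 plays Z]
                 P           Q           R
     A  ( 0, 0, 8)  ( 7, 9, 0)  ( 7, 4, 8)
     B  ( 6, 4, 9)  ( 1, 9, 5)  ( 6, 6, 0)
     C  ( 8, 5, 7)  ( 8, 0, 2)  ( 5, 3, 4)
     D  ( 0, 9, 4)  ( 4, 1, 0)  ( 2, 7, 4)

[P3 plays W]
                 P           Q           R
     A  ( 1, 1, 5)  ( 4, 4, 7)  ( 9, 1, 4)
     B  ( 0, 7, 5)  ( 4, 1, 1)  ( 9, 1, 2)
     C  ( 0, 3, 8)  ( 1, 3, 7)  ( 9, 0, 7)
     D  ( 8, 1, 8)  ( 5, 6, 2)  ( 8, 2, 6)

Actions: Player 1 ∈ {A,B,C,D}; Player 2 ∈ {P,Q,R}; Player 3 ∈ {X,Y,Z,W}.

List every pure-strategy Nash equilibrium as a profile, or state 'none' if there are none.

(A,P,X): not NE [P1→C gives 9>8]
(A,P,Y): not NE [P3→X gives 9>8]
(A,P,Z): not NE [P1→C gives 8>0; P2→Q gives 9>0; P3→X gives 9>8]
(A,P,W): not NE [P1→D gives 8>1; P2→Q gives 4>1; P3→X gives 9>5]
(A,Q,X): not NE [P2→P gives 8>0; P3→Y gives 8>7]
(A,Q,Y): not NE [P1→D gives 7>5; P2→P gives 7>0]
(A,Q,Z): not NE [P1→C gives 8>7; P3→Y gives 8>0]
(A,Q,W): not NE [P1→D gives 5>4; P3→Y gives 8>7]
(A,R,X): not NE [P1→C gives 8>0; P2→P gives 8>6; P3→Z gives 8>0]
(A,R,Y): not NE [P1→D gives 6>1; P2→P gives 7>2; P3→Z gives 8>5]
(A,R,Z): not NE [P2→Q gives 9>4]
(A,R,W): not NE [P2→Q gives 4>1; P3→Z gives 8>4]
(B,P,X): not NE [P1→C gives 9>1; P3→Z gives 9>5]
(B,P,Y): not NE [P2→R gives 9>8; P3→Z gives 9>6]
(B,P,Z): not NE [P1→C gives 8>6; P2→Q gives 9>4]
(B,P,W): not NE [P1→D gives 8>0; P3→Z gives 9>5]
(B,Q,X): not NE [P1→A gives 9>1; P2→P gives 9>6]
(B,Q,Y): not NE [P1→D gives 7>0; P2→R gives 9>6; P3→X gives 7>3]
(B,Q,Z): not NE [P1→C gives 8>1; P3→X gives 7>5]
(B,Q,W): not NE [P1→D gives 5>4; P2→P gives 7>1; P3→X gives 7>1]
(B,R,X): not NE [P1→C gives 8>4; P2→P gives 9>1; P3→Y gives 3>1]
(B,R,Y): not NE [P1→D gives 6>1]
(B,R,Z): not NE [P1→A gives 7>6; P2→Q gives 9>6; P3→Y gives 3>0]
(B,R,W): not NE [P2→P gives 7>1; P3→Y gives 3>2]
(C,P,X): not NE [P2→R gives 9>8; P3→W gives 8>2]
(C,P,Y): not NE [P2→Q gives 6>1; P3→W gives 8>3]
(C,P,Z): not NE [P3→W gives 8>7]
(C,P,W): not NE [P1→D gives 8>0]
(C,Q,X): not NE [P1→A gives 9>8; P2→R gives 9>0; P3→W gives 7>0]
(C,Q,Y): not NE [P1→D gives 7>6; P3→W gives 7>5]
(C,Q,Z): not NE [P2→P gives 5>0; P3→W gives 7>2]
(C,Q,W): not NE [P1→D gives 5>1]
(C,R,X): not NE [P3→W gives 7>2]
(C,R,Y): not NE [P1→D gives 6>3; P2→Q gives 6>2; P3→W gives 7>0]
(C,R,Z): not NE [P1→A gives 7>5; P2→P gives 5>3; P3→W gives 7>4]
(C,R,W): not NE [P2→Q gives 3>0]
(D,P,X): not NE [P1→C gives 9>1; P3→W gives 8>4]
(D,P,Y): not NE [P1→C gives 8>6; P2→Q gives 7>0; P3→W gives 8>1]
(D,P,Z): not NE [P1→C gives 8>0; P3→W gives 8>4]
(D,P,W): not NE [P2→Q gives 6>1]
(D,Q,X): not NE [P1→A gives 9>6]
(D,Q,Y): not NE [P3→X gives 9>0]
(D,Q,Z): not NE [P1→C gives 8>4; P2→P gives 9>1; P3→X gives 9>0]
(D,Q,W): not NE [P3→X gives 9>2]
(D,R,X): not NE [P1→C gives 8>4; P2→Q gives 9>3; P3→W gives 6>0]
(D,R,Y): not NE [P2→Q gives 7>2; P3→W gives 6>1]
(D,R,Z): not NE [P1→A gives 7>2; P2→P gives 9>7; P3→W gives 6>4]
(D,R,W): not NE [P1→C gives 9>8; P2→Q gives 6>2]

Equilibria: none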